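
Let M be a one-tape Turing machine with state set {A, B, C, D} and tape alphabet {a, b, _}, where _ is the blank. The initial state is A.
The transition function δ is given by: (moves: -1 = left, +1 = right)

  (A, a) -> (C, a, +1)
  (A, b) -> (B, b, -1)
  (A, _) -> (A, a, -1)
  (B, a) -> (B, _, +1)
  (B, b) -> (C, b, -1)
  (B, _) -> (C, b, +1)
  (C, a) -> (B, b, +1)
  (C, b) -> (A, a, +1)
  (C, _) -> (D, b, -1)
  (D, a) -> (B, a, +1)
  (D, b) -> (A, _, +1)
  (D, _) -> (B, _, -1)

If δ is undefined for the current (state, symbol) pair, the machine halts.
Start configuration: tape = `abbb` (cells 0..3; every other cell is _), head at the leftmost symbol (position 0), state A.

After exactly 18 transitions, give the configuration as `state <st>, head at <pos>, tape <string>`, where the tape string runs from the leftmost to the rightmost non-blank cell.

A | __[a]bbb   read a → write a, move +1, go to C
C | __a[b]bb   read b → write a, move +1, go to A
A | __aa[b]b   read b → write b, move -1, go to B
B | __a[a]bb   read a → write _, move +1, go to B
B | __a_[b]b   read b → write b, move -1, go to C
C | __a[_]bb   read _ → write b, move -1, go to D
D | __[a]bbb   read a → write a, move +1, go to B
B | __a[b]bb   read b → write b, move -1, go to C
C | __[a]bbb   read a → write b, move +1, go to B
B | __b[b]bb   read b → write b, move -1, go to C
C | __[b]bbb   read b → write a, move +1, go to A
A | __a[b]bb   read b → write b, move -1, go to B
B | __[a]bbb   read a → write _, move +1, go to B
B | ___[b]bb   read b → write b, move -1, go to C
C | __[_]bbb   read _ → write b, move -1, go to D
D | _[_]bbbb   read _ → write _, move -1, go to B
B | [_]_bbbb   read _ → write b, move +1, go to C
C | b[_]bbbb   read _ → write b, move -1, go to D
D | [b]bbbbb
After 18 steps: state D, head at -2, tape bbbbbb.

state D, head at -2, tape bbbbbb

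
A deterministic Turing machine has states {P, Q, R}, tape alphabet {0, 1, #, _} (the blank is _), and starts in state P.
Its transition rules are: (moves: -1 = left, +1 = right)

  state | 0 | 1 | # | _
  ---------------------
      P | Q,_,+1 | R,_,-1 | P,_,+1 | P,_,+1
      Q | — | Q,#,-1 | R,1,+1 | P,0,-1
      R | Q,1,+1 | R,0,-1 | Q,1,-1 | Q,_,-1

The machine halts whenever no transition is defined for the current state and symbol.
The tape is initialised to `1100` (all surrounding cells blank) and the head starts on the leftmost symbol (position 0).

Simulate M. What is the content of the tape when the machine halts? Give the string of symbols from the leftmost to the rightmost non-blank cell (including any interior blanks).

110

state=P head=0 tape=___[1]100   (P,1)→(R,_,-1)
state=R head=-1 tape=__[_]_100   (R,_)→(Q,_,-1)
state=Q head=-2 tape=_[_]__100   (Q,_)→(P,0,-1)
state=P head=-3 tape=[_]0__100   (P,_)→(P,_,+1)
state=P head=-2 tape=_[0]__100   (P,0)→(Q,_,+1)
state=Q head=-1 tape=__[_]_100   (Q,_)→(P,0,-1)
state=P head=-2 tape=_[_]0_100   (P,_)→(P,_,+1)
state=P head=-1 tape=__[0]_100   (P,0)→(Q,_,+1)
state=Q head=0 tape=___[_]100   (Q,_)→(P,0,-1)
state=P head=-1 tape=__[_]0100   (P,_)→(P,_,+1)
state=P head=0 tape=___[0]100   (P,0)→(Q,_,+1)
state=Q head=1 tape=____[1]00   (Q,1)→(Q,#,-1)
state=Q head=0 tape=___[_]#00   (Q,_)→(P,0,-1)
state=P head=-1 tape=__[_]0#00   (P,_)→(P,_,+1)
state=P head=0 tape=___[0]#00   (P,0)→(Q,_,+1)
state=Q head=1 tape=____[#]00   (Q,#)→(R,1,+1)
state=R head=2 tape=____1[0]0   (R,0)→(Q,1,+1)
state=Q head=3 tape=____11[0]
The non-blank tape span at halt is 110.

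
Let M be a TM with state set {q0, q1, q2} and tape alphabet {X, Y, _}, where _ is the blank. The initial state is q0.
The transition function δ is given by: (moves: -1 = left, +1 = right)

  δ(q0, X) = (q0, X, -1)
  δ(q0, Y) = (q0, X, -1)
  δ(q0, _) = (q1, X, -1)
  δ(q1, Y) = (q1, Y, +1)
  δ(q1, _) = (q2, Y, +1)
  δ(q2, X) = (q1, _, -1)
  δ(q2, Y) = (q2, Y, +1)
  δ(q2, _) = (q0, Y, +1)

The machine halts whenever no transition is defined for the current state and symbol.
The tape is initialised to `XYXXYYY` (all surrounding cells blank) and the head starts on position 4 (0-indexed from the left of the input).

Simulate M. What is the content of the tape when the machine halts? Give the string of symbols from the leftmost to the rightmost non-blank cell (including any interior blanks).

q0 | __XYXX[Y]YY__   read Y → write X, move -1, go to q0
q0 | __XYX[X]XYY__   read X → write X, move -1, go to q0
q0 | __XY[X]XXYY__   read X → write X, move -1, go to q0
q0 | __X[Y]XXXYY__   read Y → write X, move -1, go to q0
q0 | __[X]XXXXYY__   read X → write X, move -1, go to q0
q0 | _[_]XXXXXYY__   read _ → write X, move -1, go to q1
q1 | [_]XXXXXXYY__   read _ → write Y, move +1, go to q2
q2 | Y[X]XXXXXYY__   read X → write _, move -1, go to q1
q1 | [Y]_XXXXXYY__   read Y → write Y, move +1, go to q1
q1 | Y[_]XXXXXYY__   read _ → write Y, move +1, go to q2
q2 | YY[X]XXXXYY__   read X → write _, move -1, go to q1
q1 | Y[Y]_XXXXYY__   read Y → write Y, move +1, go to q1
q1 | YY[_]XXXXYY__   read _ → write Y, move +1, go to q2
q2 | YYY[X]XXXYY__   read X → write _, move -1, go to q1
q1 | YY[Y]_XXXYY__   read Y → write Y, move +1, go to q1
q1 | YYY[_]XXXYY__   read _ → write Y, move +1, go to q2
q2 | YYYY[X]XXYY__   read X → write _, move -1, go to q1
q1 | YYY[Y]_XXYY__   read Y → write Y, move +1, go to q1
q1 | YYYY[_]XXYY__   read _ → write Y, move +1, go to q2
q2 | YYYYY[X]XYY__   read X → write _, move -1, go to q1
q1 | YYYY[Y]_XYY__   read Y → write Y, move +1, go to q1
q1 | YYYYY[_]XYY__   read _ → write Y, move +1, go to q2
q2 | YYYYYY[X]YY__   read X → write _, move -1, go to q1
q1 | YYYYY[Y]_YY__   read Y → write Y, move +1, go to q1
q1 | YYYYYY[_]YY__   read _ → write Y, move +1, go to q2
q2 | YYYYYYY[Y]Y__   read Y → write Y, move +1, go to q2
q2 | YYYYYYYY[Y]__   read Y → write Y, move +1, go to q2
q2 | YYYYYYYYY[_]_   read _ → write Y, move +1, go to q0
q0 | YYYYYYYYYY[_]   read _ → write X, move -1, go to q1
q1 | YYYYYYYYY[Y]X   read Y → write Y, move +1, go to q1
q1 | YYYYYYYYYY[X]
The non-blank tape span at halt is YYYYYYYYYYX.

YYYYYYYYYYX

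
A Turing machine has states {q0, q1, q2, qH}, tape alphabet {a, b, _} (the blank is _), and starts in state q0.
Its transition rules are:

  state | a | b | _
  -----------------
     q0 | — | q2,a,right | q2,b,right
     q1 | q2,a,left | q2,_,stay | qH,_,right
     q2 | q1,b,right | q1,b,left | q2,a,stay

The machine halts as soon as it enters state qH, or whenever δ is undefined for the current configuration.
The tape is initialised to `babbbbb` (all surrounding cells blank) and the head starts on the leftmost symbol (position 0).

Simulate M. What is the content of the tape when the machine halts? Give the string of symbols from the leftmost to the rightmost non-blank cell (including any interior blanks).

abbbbbb

q0 | [b]abbbbb__   read b → write a, move right, go to q2
q2 | a[a]bbbbb__   read a → write b, move right, go to q1
q1 | ab[b]bbbb__   read b → write _, move stay, go to q2
q2 | ab[_]bbbb__   read _ → write a, move stay, go to q2
q2 | ab[a]bbbb__   read a → write b, move right, go to q1
q1 | abb[b]bbb__   read b → write _, move stay, go to q2
q2 | abb[_]bbb__   read _ → write a, move stay, go to q2
q2 | abb[a]bbb__   read a → write b, move right, go to q1
q1 | abbb[b]bb__   read b → write _, move stay, go to q2
q2 | abbb[_]bb__   read _ → write a, move stay, go to q2
q2 | abbb[a]bb__   read a → write b, move right, go to q1
q1 | abbbb[b]b__   read b → write _, move stay, go to q2
q2 | abbbb[_]b__   read _ → write a, move stay, go to q2
q2 | abbbb[a]b__   read a → write b, move right, go to q1
q1 | abbbbb[b]__   read b → write _, move stay, go to q2
q2 | abbbbb[_]__   read _ → write a, move stay, go to q2
q2 | abbbbb[a]__   read a → write b, move right, go to q1
q1 | abbbbbb[_]_   read _ → write _, move right, go to qH
qH | abbbbbb_[_]
The non-blank tape span at halt is abbbbbb.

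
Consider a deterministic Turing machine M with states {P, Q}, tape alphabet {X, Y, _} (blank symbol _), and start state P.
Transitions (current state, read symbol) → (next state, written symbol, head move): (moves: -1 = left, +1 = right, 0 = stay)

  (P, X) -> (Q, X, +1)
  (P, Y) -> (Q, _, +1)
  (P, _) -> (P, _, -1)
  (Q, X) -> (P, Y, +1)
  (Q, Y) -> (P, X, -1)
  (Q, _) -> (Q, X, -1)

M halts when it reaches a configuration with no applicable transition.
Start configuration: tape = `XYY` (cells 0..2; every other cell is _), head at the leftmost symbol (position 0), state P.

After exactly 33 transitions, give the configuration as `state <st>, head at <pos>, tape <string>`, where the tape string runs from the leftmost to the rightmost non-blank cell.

state=P head=0 tape=[X]YY_____   (P,X)→(Q,X,+1)
state=Q head=1 tape=X[Y]Y_____   (Q,Y)→(P,X,-1)
state=P head=0 tape=[X]XY_____   (P,X)→(Q,X,+1)
state=Q head=1 tape=X[X]Y_____   (Q,X)→(P,Y,+1)
state=P head=2 tape=XY[Y]_____   (P,Y)→(Q,_,+1)
state=Q head=3 tape=XY_[_]____   (Q,_)→(Q,X,-1)
state=Q head=2 tape=XY[_]X____   (Q,_)→(Q,X,-1)
state=Q head=1 tape=X[Y]XX____   (Q,Y)→(P,X,-1)
state=P head=0 tape=[X]XXX____   (P,X)→(Q,X,+1)
state=Q head=1 tape=X[X]XX____   (Q,X)→(P,Y,+1)
state=P head=2 tape=XY[X]X____   (P,X)→(Q,X,+1)
state=Q head=3 tape=XYX[X]____   (Q,X)→(P,Y,+1)
state=P head=4 tape=XYXY[_]___   (P,_)→(P,_,-1)
state=P head=3 tape=XYX[Y]____   (P,Y)→(Q,_,+1)
state=Q head=4 tape=XYX_[_]___   (Q,_)→(Q,X,-1)
state=Q head=3 tape=XYX[_]X___   (Q,_)→(Q,X,-1)
state=Q head=2 tape=XY[X]XX___   (Q,X)→(P,Y,+1)
state=P head=3 tape=XYY[X]X___   (P,X)→(Q,X,+1)
state=Q head=4 tape=XYYX[X]___   (Q,X)→(P,Y,+1)
state=P head=5 tape=XYYXY[_]__   (P,_)→(P,_,-1)
state=P head=4 tape=XYYX[Y]___   (P,Y)→(Q,_,+1)
state=Q head=5 tape=XYYX_[_]__   (Q,_)→(Q,X,-1)
state=Q head=4 tape=XYYX[_]X__   (Q,_)→(Q,X,-1)
state=Q head=3 tape=XYY[X]XX__   (Q,X)→(P,Y,+1)
state=P head=4 tape=XYYY[X]X__   (P,X)→(Q,X,+1)
state=Q head=5 tape=XYYYX[X]__   (Q,X)→(P,Y,+1)
state=P head=6 tape=XYYYXY[_]_   (P,_)→(P,_,-1)
state=P head=5 tape=XYYYX[Y]__   (P,Y)→(Q,_,+1)
state=Q head=6 tape=XYYYX_[_]_   (Q,_)→(Q,X,-1)
state=Q head=5 tape=XYYYX[_]X_   (Q,_)→(Q,X,-1)
state=Q head=4 tape=XYYY[X]XX_   (Q,X)→(P,Y,+1)
state=P head=5 tape=XYYYY[X]X_   (P,X)→(Q,X,+1)
state=Q head=6 tape=XYYYYX[X]_   (Q,X)→(P,Y,+1)
state=P head=7 tape=XYYYYXY[_]
After 33 steps: state P, head at 7, tape XYYYYXY.

state P, head at 7, tape XYYYYXY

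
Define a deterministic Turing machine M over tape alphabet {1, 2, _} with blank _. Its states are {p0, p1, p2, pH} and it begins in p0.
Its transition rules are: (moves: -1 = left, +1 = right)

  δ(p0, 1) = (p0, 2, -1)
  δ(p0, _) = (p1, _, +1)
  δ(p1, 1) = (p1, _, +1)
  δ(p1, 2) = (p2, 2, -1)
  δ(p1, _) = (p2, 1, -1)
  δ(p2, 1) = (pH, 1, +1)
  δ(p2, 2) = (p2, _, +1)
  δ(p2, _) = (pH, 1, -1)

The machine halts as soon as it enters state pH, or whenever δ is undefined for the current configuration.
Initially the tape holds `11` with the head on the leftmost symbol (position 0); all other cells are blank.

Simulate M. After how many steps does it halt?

p0 | __[1]1   read 1 → write 2, move -1, go to p0
p0 | _[_]21   read _ → write _, move +1, go to p1
p1 | __[2]1   read 2 → write 2, move -1, go to p2
p2 | _[_]21   read _ → write 1, move -1, go to pH
pH | [_]121
M halts after 4 transitions.

4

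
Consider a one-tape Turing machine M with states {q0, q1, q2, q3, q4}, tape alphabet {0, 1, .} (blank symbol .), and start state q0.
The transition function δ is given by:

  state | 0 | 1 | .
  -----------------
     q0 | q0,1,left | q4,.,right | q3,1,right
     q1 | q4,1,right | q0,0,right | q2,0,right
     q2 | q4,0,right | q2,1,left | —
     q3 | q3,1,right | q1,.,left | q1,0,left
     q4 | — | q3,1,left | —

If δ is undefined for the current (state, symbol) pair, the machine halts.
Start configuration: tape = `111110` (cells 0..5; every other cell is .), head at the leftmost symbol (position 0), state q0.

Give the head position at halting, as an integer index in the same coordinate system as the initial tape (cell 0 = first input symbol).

4

q0 | .[1]11110.   read 1 → write ., move right, go to q4
q4 | ..[1]1110.   read 1 → write 1, move left, go to q3
q3 | .[.]11110.   read . → write 0, move left, go to q1
q1 | [.]011110.   read . → write 0, move right, go to q2
q2 | 0[0]11110.   read 0 → write 0, move right, go to q4
q4 | 00[1]1110.   read 1 → write 1, move left, go to q3
q3 | 0[0]11110.   read 0 → write 1, move right, go to q3
q3 | 01[1]1110.   read 1 → write ., move left, go to q1
q1 | 0[1].1110.   read 1 → write 0, move right, go to q0
q0 | 00[.]1110.   read . → write 1, move right, go to q3
q3 | 001[1]110.   read 1 → write ., move left, go to q1
q1 | 00[1].110.   read 1 → write 0, move right, go to q0
q0 | 000[.]110.   read . → write 1, move right, go to q3
q3 | 0001[1]10.   read 1 → write ., move left, go to q1
q1 | 000[1].10.   read 1 → write 0, move right, go to q0
q0 | 0000[.]10.   read . → write 1, move right, go to q3
q3 | 00001[1]0.   read 1 → write ., move left, go to q1
q1 | 0000[1].0.   read 1 → write 0, move right, go to q0
q0 | 00000[.]0.   read . → write 1, move right, go to q3
q3 | 000001[0].   read 0 → write 1, move right, go to q3
q3 | 0000011[.]   read . → write 0, move left, go to q1
q1 | 000001[1]0   read 1 → write 0, move right, go to q0
q0 | 0000010[0]   read 0 → write 1, move left, go to q0
q0 | 000001[0]1   read 0 → write 1, move left, go to q0
q0 | 00000[1]11   read 1 → write ., move right, go to q4
q4 | 00000.[1]1   read 1 → write 1, move left, go to q3
q3 | 00000[.]11   read . → write 0, move left, go to q1
q1 | 0000[0]011   read 0 → write 1, move right, go to q4
q4 | 00001[0]11
At halt the head is at cell 4.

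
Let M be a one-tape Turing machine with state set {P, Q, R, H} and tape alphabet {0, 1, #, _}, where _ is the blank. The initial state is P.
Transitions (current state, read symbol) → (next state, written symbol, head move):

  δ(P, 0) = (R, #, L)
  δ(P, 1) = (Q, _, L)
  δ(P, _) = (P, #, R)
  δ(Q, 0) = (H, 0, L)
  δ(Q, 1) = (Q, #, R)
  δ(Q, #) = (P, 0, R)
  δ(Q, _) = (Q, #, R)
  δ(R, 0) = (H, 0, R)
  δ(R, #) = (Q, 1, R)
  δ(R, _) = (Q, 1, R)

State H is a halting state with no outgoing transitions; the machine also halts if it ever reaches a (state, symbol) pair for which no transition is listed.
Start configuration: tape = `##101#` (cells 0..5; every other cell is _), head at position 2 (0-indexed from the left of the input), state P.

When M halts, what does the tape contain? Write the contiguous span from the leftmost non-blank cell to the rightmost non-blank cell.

P | ##[1]01#   read 1 → write _, move L, go to Q
Q | #[#]_01#   read # → write 0, move R, go to P
P | #0[_]01#   read _ → write #, move R, go to P
P | #0#[0]1#   read 0 → write #, move L, go to R
R | #0[#]#1#   read # → write 1, move R, go to Q
Q | #01[#]1#   read # → write 0, move R, go to P
P | #010[1]#   read 1 → write _, move L, go to Q
Q | #01[0]_#   read 0 → write 0, move L, go to H
H | #0[1]0_#
The non-blank tape span at halt is #010_#.

#010_#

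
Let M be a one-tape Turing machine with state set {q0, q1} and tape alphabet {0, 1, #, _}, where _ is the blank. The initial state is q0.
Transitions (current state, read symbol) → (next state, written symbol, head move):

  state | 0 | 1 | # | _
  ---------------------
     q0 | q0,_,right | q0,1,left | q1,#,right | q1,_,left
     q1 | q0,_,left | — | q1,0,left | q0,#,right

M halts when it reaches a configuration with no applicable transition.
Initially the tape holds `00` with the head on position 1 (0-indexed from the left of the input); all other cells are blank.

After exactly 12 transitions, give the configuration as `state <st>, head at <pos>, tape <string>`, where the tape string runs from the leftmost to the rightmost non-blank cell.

q0 | ___0[0]_   read 0 → write _, move right, go to q0
q0 | ___0_[_]   read _ → write _, move left, go to q1
q1 | ___0[_]_   read _ → write #, move right, go to q0
q0 | ___0#[_]   read _ → write _, move left, go to q1
q1 | ___0[#]_   read # → write 0, move left, go to q1
q1 | ___[0]0_   read 0 → write _, move left, go to q0
q0 | __[_]_0_   read _ → write _, move left, go to q1
q1 | _[_]__0_   read _ → write #, move right, go to q0
q0 | _#[_]_0_   read _ → write _, move left, go to q1
q1 | _[#]__0_   read # → write 0, move left, go to q1
q1 | [_]0__0_   read _ → write #, move right, go to q0
q0 | #[0]__0_   read 0 → write _, move right, go to q0
q0 | #_[_]_0_
After 12 steps: state q0, head at -1, tape #___0.

state q0, head at -1, tape #___0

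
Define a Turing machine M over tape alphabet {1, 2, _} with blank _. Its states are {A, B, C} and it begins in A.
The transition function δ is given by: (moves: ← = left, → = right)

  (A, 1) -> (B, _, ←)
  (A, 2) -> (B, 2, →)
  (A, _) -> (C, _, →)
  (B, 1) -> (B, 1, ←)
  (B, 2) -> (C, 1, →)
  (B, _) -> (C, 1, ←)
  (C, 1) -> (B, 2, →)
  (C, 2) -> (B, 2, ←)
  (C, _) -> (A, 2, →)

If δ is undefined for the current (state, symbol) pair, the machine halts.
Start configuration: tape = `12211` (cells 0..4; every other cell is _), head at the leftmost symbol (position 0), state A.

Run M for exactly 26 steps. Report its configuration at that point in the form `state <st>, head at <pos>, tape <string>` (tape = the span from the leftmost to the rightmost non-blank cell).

state=A head=0 tape=____[1]2211   (A,1)→(B,_,←)
state=B head=-1 tape=___[_]_2211   (B,_)→(C,1,←)
state=C head=-2 tape=__[_]1_2211   (C,_)→(A,2,→)
state=A head=-1 tape=__2[1]_2211   (A,1)→(B,_,←)
state=B head=-2 tape=__[2]__2211   (B,2)→(C,1,→)
state=C head=-1 tape=__1[_]_2211   (C,_)→(A,2,→)
state=A head=0 tape=__12[_]2211   (A,_)→(C,_,→)
state=C head=1 tape=__12_[2]211   (C,2)→(B,2,←)
state=B head=0 tape=__12[_]2211   (B,_)→(C,1,←)
state=C head=-1 tape=__1[2]12211   (C,2)→(B,2,←)
state=B head=-2 tape=__[1]212211   (B,1)→(B,1,←)
state=B head=-3 tape=_[_]1212211   (B,_)→(C,1,←)
state=C head=-4 tape=[_]11212211   (C,_)→(A,2,→)
state=A head=-3 tape=2[1]1212211   (A,1)→(B,_,←)
state=B head=-4 tape=[2]_1212211   (B,2)→(C,1,→)
state=C head=-3 tape=1[_]1212211   (C,_)→(A,2,→)
state=A head=-2 tape=12[1]212211   (A,1)→(B,_,←)
state=B head=-3 tape=1[2]_212211   (B,2)→(C,1,→)
state=C head=-2 tape=11[_]212211   (C,_)→(A,2,→)
state=A head=-1 tape=112[2]12211   (A,2)→(B,2,→)
state=B head=0 tape=1122[1]2211   (B,1)→(B,1,←)
state=B head=-1 tape=112[2]12211   (B,2)→(C,1,→)
state=C head=0 tape=1121[1]2211   (C,1)→(B,2,→)
state=B head=1 tape=11212[2]211   (B,2)→(C,1,→)
state=C head=2 tape=112121[2]11   (C,2)→(B,2,←)
state=B head=1 tape=11212[1]211   (B,1)→(B,1,←)
state=B head=0 tape=1121[2]1211
After 26 steps: state B, head at 0, tape 112121211.

state B, head at 0, tape 112121211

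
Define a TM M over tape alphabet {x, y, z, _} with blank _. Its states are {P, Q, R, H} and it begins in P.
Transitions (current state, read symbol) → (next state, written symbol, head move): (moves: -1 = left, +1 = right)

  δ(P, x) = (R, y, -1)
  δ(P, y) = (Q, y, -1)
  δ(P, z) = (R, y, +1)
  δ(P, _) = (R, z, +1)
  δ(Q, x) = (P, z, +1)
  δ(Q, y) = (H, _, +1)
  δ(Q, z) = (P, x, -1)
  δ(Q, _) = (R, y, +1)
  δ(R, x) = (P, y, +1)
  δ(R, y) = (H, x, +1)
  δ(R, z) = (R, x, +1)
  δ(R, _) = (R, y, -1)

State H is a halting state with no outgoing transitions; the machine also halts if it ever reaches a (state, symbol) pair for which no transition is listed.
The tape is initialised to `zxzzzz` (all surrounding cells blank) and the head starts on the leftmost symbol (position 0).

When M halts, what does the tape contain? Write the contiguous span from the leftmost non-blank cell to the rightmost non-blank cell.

yyyxx_y

P | [z]xzzzz_   read z → write y, move +1, go to R
R | y[x]zzzz_   read x → write y, move +1, go to P
P | yy[z]zzz_   read z → write y, move +1, go to R
R | yyy[z]zz_   read z → write x, move +1, go to R
R | yyyx[z]z_   read z → write x, move +1, go to R
R | yyyxx[z]_   read z → write x, move +1, go to R
R | yyyxxx[_]   read _ → write y, move -1, go to R
R | yyyxx[x]y   read x → write y, move +1, go to P
P | yyyxxy[y]   read y → write y, move -1, go to Q
Q | yyyxx[y]y   read y → write _, move +1, go to H
H | yyyxx_[y]
The non-blank tape span at halt is yyyxx_y.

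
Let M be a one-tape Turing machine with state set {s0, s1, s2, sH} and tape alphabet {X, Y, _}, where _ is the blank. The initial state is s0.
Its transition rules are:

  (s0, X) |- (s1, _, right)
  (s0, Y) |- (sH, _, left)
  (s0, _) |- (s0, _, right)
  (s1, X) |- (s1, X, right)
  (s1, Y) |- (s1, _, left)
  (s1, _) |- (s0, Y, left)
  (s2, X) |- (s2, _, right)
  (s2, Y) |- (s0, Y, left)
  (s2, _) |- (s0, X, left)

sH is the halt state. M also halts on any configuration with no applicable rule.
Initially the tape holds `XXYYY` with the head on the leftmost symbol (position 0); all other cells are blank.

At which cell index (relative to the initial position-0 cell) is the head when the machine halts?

s0 | [X]XYYY   read X → write _, move right, go to s1
s1 | _[X]YYY   read X → write X, move right, go to s1
s1 | _X[Y]YY   read Y → write _, move left, go to s1
s1 | _[X]_YY   read X → write X, move right, go to s1
s1 | _X[_]YY   read _ → write Y, move left, go to s0
s0 | _[X]YYY   read X → write _, move right, go to s1
s1 | __[Y]YY   read Y → write _, move left, go to s1
s1 | _[_]_YY   read _ → write Y, move left, go to s0
s0 | [_]Y_YY   read _ → write _, move right, go to s0
s0 | _[Y]_YY   read Y → write _, move left, go to sH
sH | [_]__YY
At halt the head is at cell 0.

0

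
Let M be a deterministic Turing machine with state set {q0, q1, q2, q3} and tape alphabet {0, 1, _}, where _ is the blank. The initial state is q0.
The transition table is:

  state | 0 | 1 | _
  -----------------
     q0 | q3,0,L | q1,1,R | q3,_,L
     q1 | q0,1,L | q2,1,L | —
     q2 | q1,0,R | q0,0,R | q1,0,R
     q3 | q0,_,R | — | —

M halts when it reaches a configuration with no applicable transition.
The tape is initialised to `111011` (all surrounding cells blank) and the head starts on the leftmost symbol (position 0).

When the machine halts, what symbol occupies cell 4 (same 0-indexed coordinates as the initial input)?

0

state=q0 head=0 tape=[1]11011_   (q0,1)→(q1,1,R)
state=q1 head=1 tape=1[1]1011_   (q1,1)→(q2,1,L)
state=q2 head=0 tape=[1]11011_   (q2,1)→(q0,0,R)
state=q0 head=1 tape=0[1]1011_   (q0,1)→(q1,1,R)
state=q1 head=2 tape=01[1]011_   (q1,1)→(q2,1,L)
state=q2 head=1 tape=0[1]1011_   (q2,1)→(q0,0,R)
state=q0 head=2 tape=00[1]011_   (q0,1)→(q1,1,R)
state=q1 head=3 tape=001[0]11_   (q1,0)→(q0,1,L)
state=q0 head=2 tape=00[1]111_   (q0,1)→(q1,1,R)
state=q1 head=3 tape=001[1]11_   (q1,1)→(q2,1,L)
state=q2 head=2 tape=00[1]111_   (q2,1)→(q0,0,R)
state=q0 head=3 tape=000[1]11_   (q0,1)→(q1,1,R)
state=q1 head=4 tape=0001[1]1_   (q1,1)→(q2,1,L)
state=q2 head=3 tape=000[1]11_   (q2,1)→(q0,0,R)
state=q0 head=4 tape=0000[1]1_   (q0,1)→(q1,1,R)
state=q1 head=5 tape=00001[1]_   (q1,1)→(q2,1,L)
state=q2 head=4 tape=0000[1]1_   (q2,1)→(q0,0,R)
state=q0 head=5 tape=00000[1]_   (q0,1)→(q1,1,R)
state=q1 head=6 tape=000001[_]
Cell 4 holds 0 when M halts.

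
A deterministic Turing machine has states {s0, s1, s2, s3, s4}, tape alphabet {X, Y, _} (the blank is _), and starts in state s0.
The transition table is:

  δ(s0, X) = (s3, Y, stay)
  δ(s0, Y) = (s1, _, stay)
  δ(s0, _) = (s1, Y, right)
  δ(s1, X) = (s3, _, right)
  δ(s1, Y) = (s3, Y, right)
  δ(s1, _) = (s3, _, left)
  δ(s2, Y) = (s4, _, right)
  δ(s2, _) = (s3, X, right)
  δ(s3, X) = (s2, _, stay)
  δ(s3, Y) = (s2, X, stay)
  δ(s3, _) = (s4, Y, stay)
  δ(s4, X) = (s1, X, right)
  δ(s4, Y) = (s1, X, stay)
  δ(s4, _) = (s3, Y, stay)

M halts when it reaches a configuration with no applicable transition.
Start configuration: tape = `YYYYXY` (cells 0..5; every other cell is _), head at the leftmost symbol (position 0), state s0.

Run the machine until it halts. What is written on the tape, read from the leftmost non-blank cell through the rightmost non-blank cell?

XYYXY

s0 | _[Y]YYYXY   read Y → write _, move stay, go to s1
s1 | _[_]YYYXY   read _ → write _, move left, go to s3
s3 | [_]_YYYXY   read _ → write Y, move stay, go to s4
s4 | [Y]_YYYXY   read Y → write X, move stay, go to s1
s1 | [X]_YYYXY   read X → write _, move right, go to s3
s3 | _[_]YYYXY   read _ → write Y, move stay, go to s4
s4 | _[Y]YYYXY   read Y → write X, move stay, go to s1
s1 | _[X]YYYXY   read X → write _, move right, go to s3
s3 | __[Y]YYXY   read Y → write X, move stay, go to s2
s2 | __[X]YYXY
The non-blank tape span at halt is XYYXY.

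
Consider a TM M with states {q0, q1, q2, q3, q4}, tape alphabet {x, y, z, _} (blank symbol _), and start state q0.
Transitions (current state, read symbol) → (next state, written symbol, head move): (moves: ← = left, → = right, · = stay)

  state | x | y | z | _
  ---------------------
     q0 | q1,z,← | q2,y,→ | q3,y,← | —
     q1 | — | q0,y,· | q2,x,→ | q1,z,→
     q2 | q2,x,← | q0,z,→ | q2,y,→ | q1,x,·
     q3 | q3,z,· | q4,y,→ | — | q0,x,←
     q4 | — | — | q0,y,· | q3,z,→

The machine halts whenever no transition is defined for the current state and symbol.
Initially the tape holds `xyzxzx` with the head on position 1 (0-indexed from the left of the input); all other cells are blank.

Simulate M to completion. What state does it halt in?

q0 | x[y]zxzx_   read y → write y, move →, go to q2
q2 | xy[z]xzx_   read z → write y, move →, go to q2
q2 | xyy[x]zx_   read x → write x, move ←, go to q2
q2 | xy[y]xzx_   read y → write z, move →, go to q0
q0 | xyz[x]zx_   read x → write z, move ←, go to q1
q1 | xy[z]zzx_   read z → write x, move →, go to q2
q2 | xyx[z]zx_   read z → write y, move →, go to q2
q2 | xyxy[z]x_   read z → write y, move →, go to q2
q2 | xyxyy[x]_   read x → write x, move ←, go to q2
q2 | xyxy[y]x_   read y → write z, move →, go to q0
q0 | xyxyz[x]_   read x → write z, move ←, go to q1
q1 | xyxy[z]z_   read z → write x, move →, go to q2
q2 | xyxyx[z]_   read z → write y, move →, go to q2
q2 | xyxyxy[_]   read _ → write x, move ·, go to q1
q1 | xyxyxy[x]
No transition is defined for (q1, x); M halts in state q1.

q1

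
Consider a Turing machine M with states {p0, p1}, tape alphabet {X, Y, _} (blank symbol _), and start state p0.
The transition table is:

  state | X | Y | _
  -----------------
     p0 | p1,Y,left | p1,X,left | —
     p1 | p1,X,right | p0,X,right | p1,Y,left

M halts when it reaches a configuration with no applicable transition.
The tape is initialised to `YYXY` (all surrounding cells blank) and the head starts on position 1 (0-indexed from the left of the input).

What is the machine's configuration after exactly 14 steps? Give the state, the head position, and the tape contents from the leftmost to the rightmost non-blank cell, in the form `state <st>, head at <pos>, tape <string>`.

state p0, head at 5, tape XXXXX

p0 | Y[Y]XY__   read Y → write X, move left, go to p1
p1 | [Y]XXY__   read Y → write X, move right, go to p0
p0 | X[X]XY__   read X → write Y, move left, go to p1
p1 | [X]YXY__   read X → write X, move right, go to p1
p1 | X[Y]XY__   read Y → write X, move right, go to p0
p0 | XX[X]Y__   read X → write Y, move left, go to p1
p1 | X[X]YY__   read X → write X, move right, go to p1
p1 | XX[Y]Y__   read Y → write X, move right, go to p0
p0 | XXX[Y]__   read Y → write X, move left, go to p1
p1 | XX[X]X__   read X → write X, move right, go to p1
p1 | XXX[X]__   read X → write X, move right, go to p1
p1 | XXXX[_]_   read _ → write Y, move left, go to p1
p1 | XXX[X]Y_   read X → write X, move right, go to p1
p1 | XXXX[Y]_   read Y → write X, move right, go to p0
p0 | XXXXX[_]
After 14 steps: state p0, head at 5, tape XXXXX.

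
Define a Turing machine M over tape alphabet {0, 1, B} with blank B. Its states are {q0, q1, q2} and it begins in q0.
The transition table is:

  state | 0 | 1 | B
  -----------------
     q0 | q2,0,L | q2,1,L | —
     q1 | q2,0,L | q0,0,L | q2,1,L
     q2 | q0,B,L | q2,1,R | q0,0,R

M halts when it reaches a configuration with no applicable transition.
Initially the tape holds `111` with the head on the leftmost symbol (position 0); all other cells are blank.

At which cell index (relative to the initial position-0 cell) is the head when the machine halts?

-2

state=q0 head=0 tape=BB[1]11   (q0,1)→(q2,1,L)
state=q2 head=-1 tape=B[B]111   (q2,B)→(q0,0,R)
state=q0 head=0 tape=B0[1]11   (q0,1)→(q2,1,L)
state=q2 head=-1 tape=B[0]111   (q2,0)→(q0,B,L)
state=q0 head=-2 tape=[B]B111
At halt the head is at cell -2.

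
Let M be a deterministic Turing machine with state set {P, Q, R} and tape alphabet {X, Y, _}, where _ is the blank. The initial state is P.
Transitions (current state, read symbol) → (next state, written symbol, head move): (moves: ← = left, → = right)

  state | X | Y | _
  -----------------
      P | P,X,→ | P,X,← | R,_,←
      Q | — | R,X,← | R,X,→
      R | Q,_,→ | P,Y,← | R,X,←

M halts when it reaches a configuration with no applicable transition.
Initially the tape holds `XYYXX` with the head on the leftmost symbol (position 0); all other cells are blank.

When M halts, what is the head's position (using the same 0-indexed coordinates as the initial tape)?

6

state=P head=0 tape=[X]YYXX__   (P,X)→(P,X,→)
state=P head=1 tape=X[Y]YXX__   (P,Y)→(P,X,←)
state=P head=0 tape=[X]XYXX__   (P,X)→(P,X,→)
state=P head=1 tape=X[X]YXX__   (P,X)→(P,X,→)
state=P head=2 tape=XX[Y]XX__   (P,Y)→(P,X,←)
state=P head=1 tape=X[X]XXX__   (P,X)→(P,X,→)
state=P head=2 tape=XX[X]XX__   (P,X)→(P,X,→)
state=P head=3 tape=XXX[X]X__   (P,X)→(P,X,→)
state=P head=4 tape=XXXX[X]__   (P,X)→(P,X,→)
state=P head=5 tape=XXXXX[_]_   (P,_)→(R,_,←)
state=R head=4 tape=XXXX[X]__   (R,X)→(Q,_,→)
state=Q head=5 tape=XXXX_[_]_   (Q,_)→(R,X,→)
state=R head=6 tape=XXXX_X[_]   (R,_)→(R,X,←)
state=R head=5 tape=XXXX_[X]X   (R,X)→(Q,_,→)
state=Q head=6 tape=XXXX__[X]
At halt the head is at cell 6.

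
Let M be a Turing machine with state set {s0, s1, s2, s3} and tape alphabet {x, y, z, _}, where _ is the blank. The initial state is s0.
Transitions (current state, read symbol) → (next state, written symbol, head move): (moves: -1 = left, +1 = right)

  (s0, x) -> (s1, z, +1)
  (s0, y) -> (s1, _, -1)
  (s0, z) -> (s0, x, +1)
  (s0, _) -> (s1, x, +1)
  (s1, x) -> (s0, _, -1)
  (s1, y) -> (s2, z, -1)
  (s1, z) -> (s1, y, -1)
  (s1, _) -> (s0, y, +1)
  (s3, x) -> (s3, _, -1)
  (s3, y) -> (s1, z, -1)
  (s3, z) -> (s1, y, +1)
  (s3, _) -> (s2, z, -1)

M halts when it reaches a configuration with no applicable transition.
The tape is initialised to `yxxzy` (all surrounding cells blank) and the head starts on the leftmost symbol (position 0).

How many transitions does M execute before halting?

10

state=s0 head=0 tape=_[y]xxzy   (s0,y)→(s1,_,-1)
state=s1 head=-1 tape=[_]_xxzy   (s1,_)→(s0,y,+1)
state=s0 head=0 tape=y[_]xxzy   (s0,_)→(s1,x,+1)
state=s1 head=1 tape=yx[x]xzy   (s1,x)→(s0,_,-1)
state=s0 head=0 tape=y[x]_xzy   (s0,x)→(s1,z,+1)
state=s1 head=1 tape=yz[_]xzy   (s1,_)→(s0,y,+1)
state=s0 head=2 tape=yzy[x]zy   (s0,x)→(s1,z,+1)
state=s1 head=3 tape=yzyz[z]y   (s1,z)→(s1,y,-1)
state=s1 head=2 tape=yzy[z]yy   (s1,z)→(s1,y,-1)
state=s1 head=1 tape=yz[y]yyy   (s1,y)→(s2,z,-1)
state=s2 head=0 tape=y[z]zyyy
M halts after 10 transitions.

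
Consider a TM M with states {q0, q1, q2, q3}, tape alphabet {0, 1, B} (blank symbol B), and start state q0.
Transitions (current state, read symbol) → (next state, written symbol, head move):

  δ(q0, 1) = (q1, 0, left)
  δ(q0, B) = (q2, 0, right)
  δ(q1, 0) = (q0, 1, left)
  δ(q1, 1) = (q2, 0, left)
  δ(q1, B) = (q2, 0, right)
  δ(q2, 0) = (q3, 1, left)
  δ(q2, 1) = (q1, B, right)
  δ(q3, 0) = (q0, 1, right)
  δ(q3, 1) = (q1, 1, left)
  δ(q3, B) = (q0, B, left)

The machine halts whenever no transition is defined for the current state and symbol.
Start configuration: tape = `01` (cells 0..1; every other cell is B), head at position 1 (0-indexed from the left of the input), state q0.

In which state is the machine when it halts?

q2

state=q0 head=1 tape=B0[1]BB   (q0,1)→(q1,0,left)
state=q1 head=0 tape=B[0]0BB   (q1,0)→(q0,1,left)
state=q0 head=-1 tape=[B]10BB   (q0,B)→(q2,0,right)
state=q2 head=0 tape=0[1]0BB   (q2,1)→(q1,B,right)
state=q1 head=1 tape=0B[0]BB   (q1,0)→(q0,1,left)
state=q0 head=0 tape=0[B]1BB   (q0,B)→(q2,0,right)
state=q2 head=1 tape=00[1]BB   (q2,1)→(q1,B,right)
state=q1 head=2 tape=00B[B]B   (q1,B)→(q2,0,right)
state=q2 head=3 tape=00B0[B]
No transition is defined for (q2, B); M halts in state q2.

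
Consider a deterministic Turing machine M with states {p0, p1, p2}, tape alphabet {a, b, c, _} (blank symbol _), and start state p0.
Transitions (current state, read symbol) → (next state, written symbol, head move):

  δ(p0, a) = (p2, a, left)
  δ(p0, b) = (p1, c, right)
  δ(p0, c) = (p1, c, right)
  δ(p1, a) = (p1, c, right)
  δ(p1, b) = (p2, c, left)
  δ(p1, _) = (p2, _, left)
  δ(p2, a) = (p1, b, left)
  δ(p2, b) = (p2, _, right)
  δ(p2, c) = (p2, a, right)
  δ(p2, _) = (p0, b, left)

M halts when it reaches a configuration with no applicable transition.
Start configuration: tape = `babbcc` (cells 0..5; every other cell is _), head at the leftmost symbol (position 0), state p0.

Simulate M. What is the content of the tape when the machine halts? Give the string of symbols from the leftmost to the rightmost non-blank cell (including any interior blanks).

cbabbab

state=p0 head=0 tape=[b]abbcc_   (p0,b)→(p1,c,right)
state=p1 head=1 tape=c[a]bbcc_   (p1,a)→(p1,c,right)
state=p1 head=2 tape=cc[b]bcc_   (p1,b)→(p2,c,left)
state=p2 head=1 tape=c[c]cbcc_   (p2,c)→(p2,a,right)
state=p2 head=2 tape=ca[c]bcc_   (p2,c)→(p2,a,right)
state=p2 head=3 tape=caa[b]cc_   (p2,b)→(p2,_,right)
state=p2 head=4 tape=caa_[c]c_   (p2,c)→(p2,a,right)
state=p2 head=5 tape=caa_a[c]_   (p2,c)→(p2,a,right)
state=p2 head=6 tape=caa_aa[_]   (p2,_)→(p0,b,left)
state=p0 head=5 tape=caa_a[a]b   (p0,a)→(p2,a,left)
state=p2 head=4 tape=caa_[a]ab   (p2,a)→(p1,b,left)
state=p1 head=3 tape=caa[_]bab   (p1,_)→(p2,_,left)
state=p2 head=2 tape=ca[a]_bab   (p2,a)→(p1,b,left)
state=p1 head=1 tape=c[a]b_bab   (p1,a)→(p1,c,right)
state=p1 head=2 tape=cc[b]_bab   (p1,b)→(p2,c,left)
state=p2 head=1 tape=c[c]c_bab   (p2,c)→(p2,a,right)
state=p2 head=2 tape=ca[c]_bab   (p2,c)→(p2,a,right)
state=p2 head=3 tape=caa[_]bab   (p2,_)→(p0,b,left)
state=p0 head=2 tape=ca[a]bbab   (p0,a)→(p2,a,left)
state=p2 head=1 tape=c[a]abbab   (p2,a)→(p1,b,left)
state=p1 head=0 tape=[c]babbab
The non-blank tape span at halt is cbabbab.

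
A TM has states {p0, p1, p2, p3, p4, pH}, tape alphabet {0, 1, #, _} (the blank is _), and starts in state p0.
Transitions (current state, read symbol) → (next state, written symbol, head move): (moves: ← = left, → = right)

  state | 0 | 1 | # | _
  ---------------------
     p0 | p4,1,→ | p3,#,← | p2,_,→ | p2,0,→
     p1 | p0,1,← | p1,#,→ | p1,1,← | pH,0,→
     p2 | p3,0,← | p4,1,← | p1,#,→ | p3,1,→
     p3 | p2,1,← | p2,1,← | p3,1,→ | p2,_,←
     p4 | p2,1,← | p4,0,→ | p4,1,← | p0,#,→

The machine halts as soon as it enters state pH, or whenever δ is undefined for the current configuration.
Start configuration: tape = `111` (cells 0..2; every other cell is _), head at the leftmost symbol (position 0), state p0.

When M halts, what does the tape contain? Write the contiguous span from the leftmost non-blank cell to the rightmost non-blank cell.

00#000###0

state=p0 head=0 tape=___[1]11_____   (p0,1)→(p3,#,←)
state=p3 head=-1 tape=__[_]#11_____   (p3,_)→(p2,_,←)
state=p2 head=-2 tape=_[_]_#11_____   (p2,_)→(p3,1,→)
state=p3 head=-1 tape=_1[_]#11_____   (p3,_)→(p2,_,←)
state=p2 head=-2 tape=_[1]_#11_____   (p2,1)→(p4,1,←)
state=p4 head=-3 tape=[_]1_#11_____   (p4,_)→(p0,#,→)
state=p0 head=-2 tape=#[1]_#11_____   (p0,1)→(p3,#,←)
state=p3 head=-3 tape=[#]#_#11_____   (p3,#)→(p3,1,→)
state=p3 head=-2 tape=1[#]_#11_____   (p3,#)→(p3,1,→)
state=p3 head=-1 tape=11[_]#11_____   (p3,_)→(p2,_,←)
state=p2 head=-2 tape=1[1]_#11_____   (p2,1)→(p4,1,←)
state=p4 head=-3 tape=[1]1_#11_____   (p4,1)→(p4,0,→)
state=p4 head=-2 tape=0[1]_#11_____   (p4,1)→(p4,0,→)
state=p4 head=-1 tape=00[_]#11_____   (p4,_)→(p0,#,→)
state=p0 head=0 tape=00#[#]11_____   (p0,#)→(p2,_,→)
state=p2 head=1 tape=00#_[1]1_____   (p2,1)→(p4,1,←)
state=p4 head=0 tape=00#[_]11_____   (p4,_)→(p0,#,→)
state=p0 head=1 tape=00##[1]1_____   (p0,1)→(p3,#,←)
state=p3 head=0 tape=00#[#]#1_____   (p3,#)→(p3,1,→)
state=p3 head=1 tape=00#1[#]1_____   (p3,#)→(p3,1,→)
state=p3 head=2 tape=00#11[1]_____   (p3,1)→(p2,1,←)
state=p2 head=1 tape=00#1[1]1_____   (p2,1)→(p4,1,←)
state=p4 head=0 tape=00#[1]11_____   (p4,1)→(p4,0,→)
state=p4 head=1 tape=00#0[1]1_____   (p4,1)→(p4,0,→)
state=p4 head=2 tape=00#00[1]_____   (p4,1)→(p4,0,→)
state=p4 head=3 tape=00#000[_]____   (p4,_)→(p0,#,→)
state=p0 head=4 tape=00#000#[_]___   (p0,_)→(p2,0,→)
state=p2 head=5 tape=00#000#0[_]__   (p2,_)→(p3,1,→)
state=p3 head=6 tape=00#000#01[_]_   (p3,_)→(p2,_,←)
state=p2 head=5 tape=00#000#0[1]__   (p2,1)→(p4,1,←)
state=p4 head=4 tape=00#000#[0]1__   (p4,0)→(p2,1,←)
state=p2 head=3 tape=00#000[#]11__   (p2,#)→(p1,#,→)
state=p1 head=4 tape=00#000#[1]1__   (p1,1)→(p1,#,→)
state=p1 head=5 tape=00#000##[1]__   (p1,1)→(p1,#,→)
state=p1 head=6 tape=00#000###[_]_   (p1,_)→(pH,0,→)
state=pH head=7 tape=00#000###0[_]
The non-blank tape span at halt is 00#000###0.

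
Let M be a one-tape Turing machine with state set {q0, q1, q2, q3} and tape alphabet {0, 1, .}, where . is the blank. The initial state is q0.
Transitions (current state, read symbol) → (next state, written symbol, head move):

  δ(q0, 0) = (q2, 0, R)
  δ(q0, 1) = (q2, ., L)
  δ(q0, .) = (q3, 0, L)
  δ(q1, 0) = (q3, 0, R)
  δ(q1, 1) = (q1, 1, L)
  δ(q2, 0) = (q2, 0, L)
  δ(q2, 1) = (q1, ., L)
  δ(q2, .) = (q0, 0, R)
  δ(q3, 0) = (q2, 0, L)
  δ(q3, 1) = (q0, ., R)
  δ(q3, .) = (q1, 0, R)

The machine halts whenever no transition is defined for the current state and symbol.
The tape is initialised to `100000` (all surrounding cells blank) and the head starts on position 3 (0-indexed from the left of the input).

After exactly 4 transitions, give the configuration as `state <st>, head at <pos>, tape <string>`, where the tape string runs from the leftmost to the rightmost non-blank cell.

state q2, head at 1, tape 100000

q0 | 100[0]00   read 0 → write 0, move R, go to q2
q2 | 1000[0]0   read 0 → write 0, move L, go to q2
q2 | 100[0]00   read 0 → write 0, move L, go to q2
q2 | 10[0]000   read 0 → write 0, move L, go to q2
q2 | 1[0]0000
After 4 steps: state q2, head at 1, tape 100000.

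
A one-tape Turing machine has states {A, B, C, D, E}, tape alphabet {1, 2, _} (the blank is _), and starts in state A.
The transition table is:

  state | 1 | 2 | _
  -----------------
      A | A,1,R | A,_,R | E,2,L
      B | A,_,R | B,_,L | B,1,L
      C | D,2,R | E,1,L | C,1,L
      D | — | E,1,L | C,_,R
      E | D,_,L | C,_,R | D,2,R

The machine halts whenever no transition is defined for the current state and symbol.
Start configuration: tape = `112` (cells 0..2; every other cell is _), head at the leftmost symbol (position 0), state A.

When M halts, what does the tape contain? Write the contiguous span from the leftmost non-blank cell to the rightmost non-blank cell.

112111

state=A head=0 tape=[1]12___   (A,1)→(A,1,R)
state=A head=1 tape=1[1]2___   (A,1)→(A,1,R)
state=A head=2 tape=11[2]___   (A,2)→(A,_,R)
state=A head=3 tape=11_[_]__   (A,_)→(E,2,L)
state=E head=2 tape=11[_]2__   (E,_)→(D,2,R)
state=D head=3 tape=112[2]__   (D,2)→(E,1,L)
state=E head=2 tape=11[2]1__   (E,2)→(C,_,R)
state=C head=3 tape=11_[1]__   (C,1)→(D,2,R)
state=D head=4 tape=11_2[_]_   (D,_)→(C,_,R)
state=C head=5 tape=11_2_[_]   (C,_)→(C,1,L)
state=C head=4 tape=11_2[_]1   (C,_)→(C,1,L)
state=C head=3 tape=11_[2]11   (C,2)→(E,1,L)
state=E head=2 tape=11[_]111   (E,_)→(D,2,R)
state=D head=3 tape=112[1]11
The non-blank tape span at halt is 112111.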